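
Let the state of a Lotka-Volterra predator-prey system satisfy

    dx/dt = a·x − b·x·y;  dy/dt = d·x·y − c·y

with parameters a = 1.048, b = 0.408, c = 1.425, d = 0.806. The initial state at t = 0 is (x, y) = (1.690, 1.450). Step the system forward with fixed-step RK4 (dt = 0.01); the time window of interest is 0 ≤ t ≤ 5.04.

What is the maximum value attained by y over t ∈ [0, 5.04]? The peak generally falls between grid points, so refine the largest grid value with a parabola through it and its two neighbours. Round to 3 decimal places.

max y = 4.162

t=0.000: state=(1.690, 1.450)
step 1 (dt=0.01): k1=(0.771, -0.091), k2=(0.773, -0.087), k3=(0.773, -0.087), k4=(0.775, -0.082); state += dt/6·(k1+2k2+2k3+k4)
t=0.010: state=(1.698, 1.449)
t=0.020: state=(1.706, 1.448)
t=0.030: state=(1.713, 1.448)
continuing one RK4 step at a time; state shown every 20 steps (Δt=0.2):
t=0.200: state=(1.852, 1.450)
t=0.400: state=(2.026, 1.491)
t=0.600: state=(2.205, 1.577)
t=0.800: state=(2.379, 1.716)
t=1.000: state=(2.530, 1.918)
t=1.200: state=(2.640, 2.189)
t=1.400: state=(2.687, 2.532)
t=1.600: state=(2.652, 2.931)
t=1.800: state=(2.531, 3.351)
t=2.000: state=(2.337, 3.734)
t=2.200: state=(2.098, 4.016)
t=2.400: state=(1.852, 4.152)
t=2.600: state=(1.628, 4.131)
t=2.800: state=(1.441, 3.976)
t=3.000: state=(1.297, 3.726)
t=3.200: state=(1.194, 3.424)
t=3.400: state=(1.129, 3.103)
t=3.600: state=(1.094, 2.791)
t=3.800: state=(1.088, 2.501)
t=4.000: state=(1.106, 2.244)
t=4.200: state=(1.146, 2.023)
t=4.400: state=(1.207, 1.838)
t=4.600: state=(1.290, 1.690)
t=4.800: state=(1.392, 1.577)
t=5.000: state=(1.515, 1.499)
t=5.040: state=(1.541, 1.487)
largest grid value and its neighbours: y(2.460)=4.16158, y(2.470)=4.16185, y(2.480)=4.16173
parabola through these three points peaks at t≈2.472 with y≈4.16186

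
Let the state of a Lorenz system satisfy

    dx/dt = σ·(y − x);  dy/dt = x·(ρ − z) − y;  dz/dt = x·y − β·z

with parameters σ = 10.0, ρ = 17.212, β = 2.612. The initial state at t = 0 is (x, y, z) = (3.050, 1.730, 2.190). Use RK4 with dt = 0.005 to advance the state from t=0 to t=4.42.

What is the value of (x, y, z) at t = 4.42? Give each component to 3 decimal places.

(x, y, z) = (-3.228, -2.535, 14.637)

t=0.000: state=(3.050, 1.730, 2.190)
step 1 (dt=0.005): k1=(-13.200, 44.087, -0.444), k2=(-11.768, 43.485, -0.165), k3=(-11.819, 43.538, -0.165), k4=(-10.432, 42.984, 0.107); state += dt/6·(k1+2k2+2k3+k4)
t=0.005: state=(2.991, 1.948, 2.189)
t=0.010: state=(2.945, 2.160, 2.191)
t=0.015: state=(2.912, 2.369, 2.196)
continuing one RK4 step at a time; state shown every 40 steps (Δt=0.2):
t=0.200: state=(7.217, 11.857, 6.478)
t=0.400: state=(11.529, 6.794, 26.611)
t=0.600: state=(1.275, -1.244, 17.057)
t=0.800: state=(-0.843, -1.319, 10.150)
t=1.000: state=(-2.330, -3.609, 6.606)
t=1.200: state=(-7.196, -10.892, 9.424)
t=1.400: state=(-10.498, -7.492, 23.898)
t=1.600: state=(-2.894, -0.691, 17.057)
t=1.800: state=(-1.457, -1.676, 10.400)
t=2.000: state=(-3.163, -4.801, 7.269)
t=2.200: state=(-8.682, -12.115, 12.730)
t=2.400: state=(-8.765, -4.814, 23.152)
t=2.600: state=(-2.546, -1.237, 15.405)
t=2.800: state=(-2.206, -2.860, 9.760)
t=3.000: state=(-5.203, -7.714, 8.784)
t=3.200: state=(-10.406, -11.166, 19.460)
t=3.400: state=(-5.512, -2.298, 19.824)
t=3.600: state=(-2.467, -2.339, 12.764)
t=3.800: state=(-3.921, -5.500, 9.389)
t=4.000: state=(-8.645, -11.132, 14.493)
t=4.200: state=(-8.080, -5.059, 21.582)
t=4.400: state=(-3.393, -2.435, 15.254)
t=4.420: state=(-3.228, -2.535, 14.637)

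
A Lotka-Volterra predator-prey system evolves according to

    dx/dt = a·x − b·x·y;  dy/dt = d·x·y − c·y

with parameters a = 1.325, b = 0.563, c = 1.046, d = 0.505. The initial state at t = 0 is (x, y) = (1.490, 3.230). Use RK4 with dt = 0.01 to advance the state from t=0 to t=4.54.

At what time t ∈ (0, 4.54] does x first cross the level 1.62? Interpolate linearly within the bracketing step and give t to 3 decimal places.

t = 1.935

t=0.000: state=(1.490, 3.230)
step 1 (dt=0.01): k1=(-0.735, -0.948), k2=(-0.730, -0.953), k3=(-0.730, -0.953), k4=(-0.724, -0.957); state += dt/6·(k1+2k2+2k3+k4)
t=0.010: state=(1.483, 3.220)
t=0.020: state=(1.476, 3.211)
t=0.030: state=(1.468, 3.201)
continuing one RK4 step at a time; state shown every 20 steps (Δt=0.2):
t=0.200: state=(1.365, 3.026)
t=0.400: state=(1.282, 2.805)
t=0.600: state=(1.233, 2.583)
t=0.800: state=(1.217, 2.370)
t=1.000: state=(1.228, 2.175)
t=1.200: state=(1.265, 2.001)
t=1.400: state=(1.328, 1.850)
t=1.600: state=(1.416, 1.723)
t=1.800: state=(1.529, 1.622)
t=1.930: state=(1.617, 1.570)
next step: t=1.940: state=(1.624, 1.566) — x has crossed 1.62
linear interpolation between t=1.930 (1.61661) and t=1.940 (1.62378) → t≈1.935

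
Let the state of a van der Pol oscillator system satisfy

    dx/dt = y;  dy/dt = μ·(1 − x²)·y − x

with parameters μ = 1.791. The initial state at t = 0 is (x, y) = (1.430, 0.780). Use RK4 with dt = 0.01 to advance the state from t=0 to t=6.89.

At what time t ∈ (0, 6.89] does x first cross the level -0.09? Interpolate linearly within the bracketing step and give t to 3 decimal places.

t=0.000: state=(1.430, 0.780)
step 1 (dt=0.01): k1=(0.780, -2.890), k2=(0.766, -2.882), k3=(0.766, -2.882), k4=(0.751, -2.873); state += dt/6·(k1+2k2+2k3+k4)
t=0.010: state=(1.438, 0.751)
t=0.020: state=(1.445, 0.723)
t=0.030: state=(1.452, 0.694)
continuing one RK4 step at a time; state shown every 25 steps (Δt=0.25):
t=0.250: state=(1.543, 0.161)
t=0.500: state=(1.533, -0.201)
t=0.750: state=(1.455, -0.404)
t=1.000: state=(1.335, -0.550)
t=1.250: state=(1.179, -0.703)
t=1.500: state=(0.979, -0.913)
t=1.750: state=(0.711, -1.260)
t=2.000: state=(0.326, -1.890)
t=2.180: state=(-0.076, -2.613)
next step: t=2.190: state=(-0.103, -2.659) — x has crossed -0.09
linear interpolation between t=2.180 (-0.07629) and t=2.190 (-0.10266) → t≈2.185

t = 2.185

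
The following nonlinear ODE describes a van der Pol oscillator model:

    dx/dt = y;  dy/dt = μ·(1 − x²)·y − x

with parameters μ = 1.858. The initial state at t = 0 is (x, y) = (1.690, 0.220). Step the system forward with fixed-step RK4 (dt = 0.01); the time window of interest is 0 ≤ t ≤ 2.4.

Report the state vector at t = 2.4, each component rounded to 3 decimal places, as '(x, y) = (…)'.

t=0.000: state=(1.690, 0.220)
step 1 (dt=0.01): k1=(0.220, -2.449), k2=(0.208, -2.409), k3=(0.208, -2.410), k4=(0.196, -2.370); state += dt/6·(k1+2k2+2k3+k4)
t=0.010: state=(1.692, 0.196)
t=0.020: state=(1.694, 0.173)
t=0.030: state=(1.696, 0.150)
continuing one RK4 step at a time; state shown every 10 steps (Δt=0.1):
t=0.100: state=(1.701, 0.012)
t=0.200: state=(1.694, -0.135)
t=0.300: state=(1.675, -0.239)
t=0.400: state=(1.648, -0.314)
t=0.500: state=(1.613, -0.371)
t=0.600: state=(1.574, -0.418)
t=0.700: state=(1.530, -0.458)
t=0.800: state=(1.482, -0.496)
t=0.900: state=(1.431, -0.535)
t=1.000: state=(1.375, -0.575)
t=1.100: state=(1.316, -0.620)
t=1.200: state=(1.251, -0.671)
t=1.300: state=(1.181, -0.730)
t=1.400: state=(1.105, -0.801)
t=1.500: state=(1.020, -0.887)
t=1.600: state=(0.927, -0.993)
t=1.700: state=(0.821, -1.127)
t=1.800: state=(0.700, -1.298)
t=1.900: state=(0.560, -1.518)
t=2.000: state=(0.394, -1.802)
t=2.100: state=(0.197, -2.166)
t=2.200: state=(-0.042, -2.612)
t=2.300: state=(-0.327, -3.103)
t=2.400: state=(-0.660, -3.516)

(x, y) = (-0.660, -3.516)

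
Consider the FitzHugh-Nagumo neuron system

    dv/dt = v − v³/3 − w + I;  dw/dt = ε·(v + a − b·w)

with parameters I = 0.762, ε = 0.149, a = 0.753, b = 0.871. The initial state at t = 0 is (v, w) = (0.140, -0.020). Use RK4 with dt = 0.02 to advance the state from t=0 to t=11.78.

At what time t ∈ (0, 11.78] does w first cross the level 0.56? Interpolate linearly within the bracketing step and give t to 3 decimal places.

t = 2.172

t=0.000: state=(0.140, -0.020)
step 1 (dt=0.02): k1=(0.921, 0.136), k2=(0.929, 0.137), k3=(0.929, 0.137), k4=(0.937, 0.138); state += dt/6·(k1+2k2+2k3+k4)
t=0.020: state=(0.159, -0.017)
t=0.040: state=(0.177, -0.014)
t=0.060: state=(0.197, -0.012)
continuing one RK4 step at a time; state shown every 25 steps (Δt=0.5):
t=0.500: state=(0.696, 0.065)
t=1.000: state=(1.331, 0.189)
t=1.500: state=(1.721, 0.344)
t=2.000: state=(1.827, 0.506)
t=2.160: state=(1.830, 0.556)
next step: t=2.180: state=(1.830, 0.562) — w has crossed 0.56
linear interpolation between t=2.160 (0.55617) and t=2.180 (0.56242) → t≈2.172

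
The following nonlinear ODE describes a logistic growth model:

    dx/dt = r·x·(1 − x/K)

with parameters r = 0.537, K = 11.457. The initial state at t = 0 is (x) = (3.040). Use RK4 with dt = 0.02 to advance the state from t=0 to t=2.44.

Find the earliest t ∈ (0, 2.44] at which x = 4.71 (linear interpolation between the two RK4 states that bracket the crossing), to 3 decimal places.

t=0.000: state=(3.040)
step 1 (dt=0.02): k1=(1.199), k2=(1.202), k3=(1.202), k4=(1.205); state += dt/6·(k1+2k2+2k3+k4)
t=0.020: state=(3.064)
t=0.040: state=(3.088)
t=0.060: state=(3.113)
continuing one RK4 step at a time; state shown every 5 steps (Δt=0.1):
t=0.100: state=(3.161)
t=0.200: state=(3.286)
t=0.300: state=(3.413)
t=0.400: state=(3.543)
t=0.500: state=(3.676)
t=0.600: state=(3.811)
t=0.700: state=(3.949)
t=0.800: state=(4.089)
t=0.900: state=(4.231)
t=1.000: state=(4.376)
t=1.100: state=(4.522)
t=1.200: state=(4.670)
t=1.220: state=(4.699)
next step: t=1.240: state=(4.729) — x has crossed 4.71
linear interpolation between t=1.220 (4.69934) and t=1.240 (4.72913) → t≈1.227

t = 1.227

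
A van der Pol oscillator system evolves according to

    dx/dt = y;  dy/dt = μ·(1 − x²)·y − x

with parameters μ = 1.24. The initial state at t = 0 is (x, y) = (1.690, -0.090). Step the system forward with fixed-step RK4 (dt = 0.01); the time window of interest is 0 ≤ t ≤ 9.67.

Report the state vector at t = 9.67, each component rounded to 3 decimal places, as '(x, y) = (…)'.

t=0.000: state=(1.690, -0.090)
step 1 (dt=0.01): k1=(-0.090, -1.483), k2=(-0.097, -1.466), k3=(-0.097, -1.466), k4=(-0.105, -1.449); state += dt/6·(k1+2k2+2k3+k4)
t=0.010: state=(1.689, -0.105)
t=0.020: state=(1.688, -0.119)
t=0.030: state=(1.687, -0.133)
continuing one RK4 step at a time; state shown every 50 steps (Δt=0.5):
t=0.500: state=(1.512, -0.554)
t=1.000: state=(1.157, -0.880)
t=1.500: state=(0.588, -1.477)
t=2.000: state=(-0.438, -2.694)
t=2.500: state=(-1.721, -1.653)
t=3.000: state=(-1.995, 0.150)
t=3.500: state=(-1.810, 0.507)
t=4.000: state=(-1.512, 0.689)
t=4.500: state=(-1.103, 0.981)
t=5.000: state=(-0.468, 1.663)
t=5.500: state=(0.676, 2.887)
t=6.000: state=(1.853, 1.171)
t=6.500: state=(1.986, -0.260)
t=7.000: state=(1.774, -0.537)
t=7.500: state=(1.462, -0.720)
t=8.000: state=(1.030, -1.046)
t=8.500: state=(0.342, -1.824)
t=9.000: state=(-0.888, -2.931)
t=9.500: state=(-1.925, -0.807)
t=9.670: state=(-2.005, -0.188)

(x, y) = (-2.005, -0.188)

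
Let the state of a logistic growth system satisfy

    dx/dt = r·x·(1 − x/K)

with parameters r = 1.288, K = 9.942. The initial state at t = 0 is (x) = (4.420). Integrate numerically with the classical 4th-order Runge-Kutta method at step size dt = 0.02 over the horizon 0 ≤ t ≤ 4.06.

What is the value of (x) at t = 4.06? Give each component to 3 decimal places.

(x) = (9.876)

t=0.000: state=(4.420)
step 1 (dt=0.02): k1=(3.162), k2=(3.166), k3=(3.166), k4=(3.171); state += dt/6·(k1+2k2+2k3+k4)
t=0.020: state=(4.483)
t=0.040: state=(4.547)
t=0.060: state=(4.610)
continuing one RK4 step at a time; state shown every 10 steps (Δt=0.2):
t=0.200: state=(5.058)
t=0.400: state=(5.693)
t=0.600: state=(6.305)
t=0.800: state=(6.876)
t=1.000: state=(7.394)
t=1.200: state=(7.851)
t=1.400: state=(8.245)
t=1.600: state=(8.577)
t=1.800: state=(8.853)
t=2.000: state=(9.079)
t=2.200: state=(9.262)
t=2.400: state=(9.408)
t=2.600: state=(9.524)
t=2.800: state=(9.616)
t=3.000: state=(9.688)
t=3.200: state=(9.745)
t=3.400: state=(9.789)
t=3.600: state=(9.823)
t=3.800: state=(9.850)
t=4.000: state=(9.871)
t=4.060: state=(9.876)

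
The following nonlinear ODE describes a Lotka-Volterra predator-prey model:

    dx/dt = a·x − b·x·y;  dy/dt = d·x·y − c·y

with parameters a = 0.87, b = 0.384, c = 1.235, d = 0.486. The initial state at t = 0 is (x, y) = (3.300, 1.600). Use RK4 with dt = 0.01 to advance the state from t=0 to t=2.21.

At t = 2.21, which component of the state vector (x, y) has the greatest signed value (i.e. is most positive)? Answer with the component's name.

t=0.000: state=(3.300, 1.600)
step 1 (dt=0.01): k1=(0.843, 0.590), k2=(0.841, 0.594), k3=(0.841, 0.594), k4=(0.838, 0.599); state += dt/6·(k1+2k2+2k3+k4)
t=0.010: state=(3.308, 1.606)
t=0.020: state=(3.317, 1.612)
t=0.030: state=(3.325, 1.618)
continuing one RK4 step at a time; state shown every 10 steps (Δt=0.1):
t=0.100: state=(3.381, 1.663)
t=0.200: state=(3.456, 1.736)
t=0.300: state=(3.521, 1.818)
t=0.400: state=(3.576, 1.909)
t=0.500: state=(3.619, 2.010)
t=0.600: state=(3.647, 2.119)
t=0.700: state=(3.659, 2.237)
t=0.800: state=(3.654, 2.362)
t=0.900: state=(3.632, 2.492)
t=1.000: state=(3.591, 2.626)
t=1.100: state=(3.533, 2.759)
t=1.200: state=(3.458, 2.890)
t=1.300: state=(3.368, 3.016)
t=1.400: state=(3.265, 3.132)
t=1.500: state=(3.151, 3.235)
t=1.600: state=(3.031, 3.323)
t=1.700: state=(2.906, 3.392)
t=1.800: state=(2.780, 3.443)
t=1.900: state=(2.656, 3.472)
t=2.000: state=(2.535, 3.481)
t=2.100: state=(2.420, 3.470)
t=2.200: state=(2.312, 3.441)
t=2.210: state=(2.301, 3.437)
compare at T: x=2.301, y=3.437

largest component: y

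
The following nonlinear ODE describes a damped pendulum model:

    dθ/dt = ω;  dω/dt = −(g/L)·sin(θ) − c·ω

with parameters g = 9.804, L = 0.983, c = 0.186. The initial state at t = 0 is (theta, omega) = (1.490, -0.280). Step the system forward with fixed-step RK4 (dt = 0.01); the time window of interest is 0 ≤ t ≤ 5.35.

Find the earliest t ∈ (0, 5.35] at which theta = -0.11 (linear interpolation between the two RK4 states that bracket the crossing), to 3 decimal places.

t=0.000: state=(1.490, -0.280)
step 1 (dt=0.01): k1=(-0.280, -9.889), k2=(-0.329, -9.879), k3=(-0.329, -9.878), k4=(-0.379, -9.868); state += dt/6·(k1+2k2+2k3+k4)
t=0.010: state=(1.487, -0.379)
t=0.020: state=(1.482, -0.477)
t=0.030: state=(1.477, -0.576)
continuing one RK4 step at a time; state shown every 20 steps (Δt=0.2):
t=0.200: state=(1.240, -2.193)
t=0.400: state=(0.639, -3.696)
t=0.580: state=(-0.078, -4.058)
next step: t=0.590: state=(-0.118, -4.041) — theta has crossed -0.11
linear interpolation between t=0.580 (-0.07769) and t=0.590 (-0.11818) → t≈0.588

t = 0.588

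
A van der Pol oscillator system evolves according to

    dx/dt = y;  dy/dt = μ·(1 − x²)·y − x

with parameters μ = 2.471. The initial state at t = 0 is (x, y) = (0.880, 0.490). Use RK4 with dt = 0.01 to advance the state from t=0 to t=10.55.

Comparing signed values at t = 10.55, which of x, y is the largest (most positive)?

largest component: y

t=0.000: state=(0.880, 0.490)
step 1 (dt=0.01): k1=(0.490, -0.607), k2=(0.487, -0.616), k3=(0.487, -0.616), k4=(0.484, -0.625); state += dt/6·(k1+2k2+2k3+k4)
t=0.010: state=(0.885, 0.484)
t=0.020: state=(0.890, 0.477)
t=0.030: state=(0.894, 0.471)
continuing one RK4 step at a time; state shown every 50 steps (Δt=0.5):
t=0.500: state=(1.021, 0.038)
t=1.000: state=(0.913, -0.473)
t=1.500: state=(0.496, -1.347)
t=2.000: state=(-0.782, -3.998)
t=2.500: state=(-1.964, -0.291)
t=3.000: state=(-1.902, 0.268)
t=3.500: state=(-1.754, 0.322)
t=4.000: state=(-1.578, 0.385)
t=4.500: state=(-1.361, 0.497)
t=5.000: state=(-1.058, 0.756)
t=5.500: state=(-0.508, 1.657)
t=6.000: state=(1.020, 4.388)
t=6.500: state=(2.021, 0.070)
t=7.000: state=(1.930, -0.270)
t=7.500: state=(1.784, -0.314)
t=8.000: state=(1.614, -0.371)
t=8.500: state=(1.406, -0.470)
t=9.000: state=(1.126, -0.685)
t=9.500: state=(0.650, -1.369)
t=10.000: state=(-0.611, -4.141)
t=10.500: state=(-2.000, -0.419)
t=10.550: state=(-2.015, -0.204)
compare at T: x=-2.015, y=-0.204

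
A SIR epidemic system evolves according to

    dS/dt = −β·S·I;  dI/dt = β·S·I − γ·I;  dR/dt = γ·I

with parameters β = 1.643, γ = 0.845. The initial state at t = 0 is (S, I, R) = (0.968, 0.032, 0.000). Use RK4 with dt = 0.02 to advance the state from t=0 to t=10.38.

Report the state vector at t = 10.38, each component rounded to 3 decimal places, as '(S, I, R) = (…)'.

t=0.000: state=(0.968, 0.032, 0.000)
step 1 (dt=0.02): k1=(-0.051, 0.024, 0.027), k2=(-0.051, 0.024, 0.027), k3=(-0.051, 0.024, 0.027), k4=(-0.052, 0.024, 0.027); state += dt/6·(k1+2k2+2k3+k4)
t=0.020: state=(0.967, 0.032, 0.001)
t=0.040: state=(0.966, 0.033, 0.001)
t=0.060: state=(0.965, 0.033, 0.002)
continuing one RK4 step at a time; state shown every 25 steps (Δt=0.5):
t=0.500: state=(0.938, 0.046, 0.016)
t=1.000: state=(0.897, 0.064, 0.039)
t=1.500: state=(0.843, 0.086, 0.071)
t=2.000: state=(0.778, 0.109, 0.112)
t=2.500: state=(0.705, 0.132, 0.163)
t=3.000: state=(0.627, 0.150, 0.223)
t=3.500: state=(0.552, 0.159, 0.289)
t=4.000: state=(0.484, 0.160, 0.356)
t=4.500: state=(0.426, 0.152, 0.422)
t=5.000: state=(0.378, 0.138, 0.484)
t=5.500: state=(0.340, 0.122, 0.539)
t=6.000: state=(0.310, 0.104, 0.586)
t=6.500: state=(0.286, 0.087, 0.627)
t=7.000: state=(0.268, 0.072, 0.660)
t=7.500: state=(0.254, 0.058, 0.688)
t=8.000: state=(0.244, 0.047, 0.710)
t=8.500: state=(0.235, 0.037, 0.727)
t=9.000: state=(0.229, 0.030, 0.741)
t=9.500: state=(0.224, 0.023, 0.753)
t=10.000: state=(0.220, 0.018, 0.761)
t=10.380: state=(0.218, 0.015, 0.767)

(S, I, R) = (0.218, 0.015, 0.767)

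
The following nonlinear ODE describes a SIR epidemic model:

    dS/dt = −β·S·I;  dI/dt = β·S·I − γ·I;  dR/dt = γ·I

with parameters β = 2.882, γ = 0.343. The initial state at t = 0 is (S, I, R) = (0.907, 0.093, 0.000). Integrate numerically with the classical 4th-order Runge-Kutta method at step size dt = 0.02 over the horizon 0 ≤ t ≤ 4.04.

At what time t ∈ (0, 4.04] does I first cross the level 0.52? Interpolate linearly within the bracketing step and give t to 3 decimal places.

t=0.000: state=(0.907, 0.093, 0.000)
step 1 (dt=0.02): k1=(-0.243, 0.211, 0.032), k2=(-0.248, 0.215, 0.033), k3=(-0.248, 0.215, 0.033), k4=(-0.253, 0.220, 0.033); state += dt/6·(k1+2k2+2k3+k4)
t=0.020: state=(0.902, 0.097, 0.001)
t=0.040: state=(0.897, 0.102, 0.001)
t=0.060: state=(0.892, 0.106, 0.002)
continuing one RK4 step at a time; state shown every 10 steps (Δt=0.2):
t=0.200: state=(0.848, 0.144, 0.008)
t=0.400: state=(0.765, 0.214, 0.020)
t=0.600: state=(0.660, 0.302, 0.038)
t=0.800: state=(0.539, 0.399, 0.062)
t=1.000: state=(0.417, 0.491, 0.092)
t=1.060: state=(0.382, 0.515, 0.103)
next step: t=1.080: state=(0.371, 0.523, 0.106) — I has crossed 0.52
linear interpolation between t=1.060 (0.51489) and t=1.080 (0.52259) → t≈1.073

t = 1.073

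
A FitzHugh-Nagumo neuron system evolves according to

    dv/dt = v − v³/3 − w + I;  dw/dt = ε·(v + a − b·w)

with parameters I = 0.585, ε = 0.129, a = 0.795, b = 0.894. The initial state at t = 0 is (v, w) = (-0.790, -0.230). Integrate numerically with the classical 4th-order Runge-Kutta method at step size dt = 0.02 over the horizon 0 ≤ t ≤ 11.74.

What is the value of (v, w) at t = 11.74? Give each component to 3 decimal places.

t=0.000: state=(-0.790, -0.230)
step 1 (dt=0.02): k1=(0.189, 0.027), k2=(0.190, 0.027), k3=(0.190, 0.027), k4=(0.190, 0.028); state += dt/6·(k1+2k2+2k3+k4)
t=0.020: state=(-0.786, -0.229)
t=0.040: state=(-0.782, -0.229)
t=0.060: state=(-0.779, -0.228)
continuing one RK4 step at a time; state shown every 25 steps (Δt=0.5):
t=0.500: state=(-0.689, -0.214)
t=1.000: state=(-0.568, -0.191)
t=1.500: state=(-0.413, -0.162)
t=2.000: state=(-0.199, -0.122)
t=2.500: state=(0.115, -0.069)
t=3.000: state=(0.583, 0.006)
t=3.500: state=(1.161, 0.110)
t=4.000: state=(1.597, 0.242)
t=4.500: state=(1.763, 0.385)
t=5.000: state=(1.780, 0.524)
t=5.500: state=(1.744, 0.655)
t=6.000: state=(1.691, 0.776)
t=6.500: state=(1.633, 0.887)
t=7.000: state=(1.572, 0.987)
t=7.500: state=(1.508, 1.078)
t=8.000: state=(1.443, 1.160)
t=8.500: state=(1.375, 1.233)
t=9.000: state=(1.303, 1.298)
t=9.500: state=(1.227, 1.354)
t=10.000: state=(1.144, 1.403)
t=10.500: state=(1.053, 1.443)
t=11.000: state=(0.949, 1.474)
t=11.500: state=(0.825, 1.497)
t=11.740: state=(0.755, 1.505)

(v, w) = (0.755, 1.505)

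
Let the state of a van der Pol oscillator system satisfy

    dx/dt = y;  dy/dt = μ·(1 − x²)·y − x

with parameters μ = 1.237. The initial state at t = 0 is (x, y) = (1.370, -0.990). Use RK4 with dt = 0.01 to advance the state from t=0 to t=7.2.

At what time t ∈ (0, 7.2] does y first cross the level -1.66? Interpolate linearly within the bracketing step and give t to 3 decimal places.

t = 0.655

t=0.000: state=(1.370, -0.990)
step 1 (dt=0.01): k1=(-0.990, -0.296), k2=(-0.991, -0.306), k3=(-0.992, -0.306), k4=(-0.993, -0.316); state += dt/6·(k1+2k2+2k3+k4)
t=0.010: state=(1.360, -0.993)
t=0.020: state=(1.350, -0.996)
t=0.030: state=(1.340, -1.000)
continuing one RK4 step at a time; state shown every 25 steps (Δt=0.25):
t=0.250: state=(1.108, -1.125)
t=0.500: state=(0.796, -1.398)
t=0.650: state=(0.569, -1.650)
next step: t=0.660: state=(0.552, -1.669) — y has crossed -1.66
linear interpolation between t=0.650 (-1.64967) and t=0.660 (-1.66936) → t≈0.655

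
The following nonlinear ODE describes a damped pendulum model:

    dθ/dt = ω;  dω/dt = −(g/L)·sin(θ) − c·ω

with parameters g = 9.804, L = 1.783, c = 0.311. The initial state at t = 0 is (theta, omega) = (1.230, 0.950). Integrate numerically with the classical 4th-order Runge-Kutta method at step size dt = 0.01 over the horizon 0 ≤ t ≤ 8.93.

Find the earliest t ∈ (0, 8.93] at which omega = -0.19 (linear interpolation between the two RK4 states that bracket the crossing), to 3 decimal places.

t=0.000: state=(1.230, 0.950)
step 1 (dt=0.01): k1=(0.950, -5.478), k2=(0.923, -5.478), k3=(0.923, -5.478), k4=(0.895, -5.478); state += dt/6·(k1+2k2+2k3+k4)
t=0.010: state=(1.239, 0.895)
t=0.020: state=(1.248, 0.840)
t=0.030: state=(1.256, 0.786)
t=0.210: state=(1.310, -0.184)
next step: t=0.220: state=(1.308, -0.236) — omega has crossed -0.19
linear interpolation between t=0.210 (-0.18380) and t=0.220 (-0.23625) → t≈0.211

t = 0.211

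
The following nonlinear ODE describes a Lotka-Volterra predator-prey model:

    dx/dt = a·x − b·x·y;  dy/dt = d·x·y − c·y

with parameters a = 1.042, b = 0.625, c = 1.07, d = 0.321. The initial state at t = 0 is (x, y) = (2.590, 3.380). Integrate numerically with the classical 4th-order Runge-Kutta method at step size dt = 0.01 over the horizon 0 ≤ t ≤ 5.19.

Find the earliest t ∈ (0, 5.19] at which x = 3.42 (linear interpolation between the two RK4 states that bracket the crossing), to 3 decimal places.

t = 3.504

t=0.000: state=(2.590, 3.380)
step 1 (dt=0.01): k1=(-2.773, -0.807), k2=(-2.751, -0.821), k3=(-2.751, -0.820), k4=(-2.730, -0.834); state += dt/6·(k1+2k2+2k3+k4)
t=0.010: state=(2.562, 3.372)
t=0.020: state=(2.535, 3.363)
t=0.030: state=(2.509, 3.355)
continuing one RK4 step at a time; state shown every 20 steps (Δt=0.2):
t=0.200: state=(2.116, 3.171)
t=0.400: state=(1.783, 2.900)
t=0.600: state=(1.557, 2.605)
t=0.800: state=(1.410, 2.312)
t=1.000: state=(1.324, 2.037)
t=1.200: state=(1.284, 1.788)
t=1.400: state=(1.283, 1.567)
t=1.600: state=(1.315, 1.375)
t=1.800: state=(1.378, 1.210)
t=2.000: state=(1.473, 1.071)
t=2.200: state=(1.599, 0.954)
t=2.400: state=(1.759, 0.857)
t=2.600: state=(1.956, 0.780)
t=2.800: state=(2.194, 0.719)
t=3.000: state=(2.477, 0.674)
t=3.200: state=(2.810, 0.645)
t=3.400: state=(3.197, 0.631)
t=3.500: state=(3.411, 0.631)
next step: t=3.510: state=(3.433, 0.631) — x has crossed 3.42
linear interpolation between t=3.500 (3.41054) and t=3.510 (3.43271) → t≈3.504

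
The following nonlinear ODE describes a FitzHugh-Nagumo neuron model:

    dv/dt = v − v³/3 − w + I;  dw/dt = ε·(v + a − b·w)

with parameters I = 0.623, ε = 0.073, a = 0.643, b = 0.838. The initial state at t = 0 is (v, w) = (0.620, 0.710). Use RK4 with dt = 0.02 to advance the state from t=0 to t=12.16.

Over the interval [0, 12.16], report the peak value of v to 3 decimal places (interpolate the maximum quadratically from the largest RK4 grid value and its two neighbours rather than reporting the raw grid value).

max v = 1.530

t=0.000: state=(0.620, 0.710)
step 1 (dt=0.02): k1=(0.454, 0.049), k2=(0.456, 0.049), k3=(0.456, 0.049), k4=(0.458, 0.049); state += dt/6·(k1+2k2+2k3+k4)
t=0.020: state=(0.629, 0.711)
t=0.040: state=(0.638, 0.712)
t=0.060: state=(0.648, 0.713)
continuing one RK4 step at a time; state shown every 25 steps (Δt=0.5):
t=0.500: state=(0.871, 0.738)
t=1.000: state=(1.134, 0.775)
t=1.500: state=(1.345, 0.820)
t=2.000: state=(1.469, 0.869)
t=2.500: state=(1.521, 0.920)
t=3.000: state=(1.529, 0.970)
t=3.500: state=(1.516, 1.019)
t=4.000: state=(1.491, 1.066)
t=4.500: state=(1.460, 1.110)
t=5.000: state=(1.427, 1.151)
t=5.500: state=(1.391, 1.190)
t=6.000: state=(1.353, 1.227)
t=6.500: state=(1.314, 1.261)
t=7.000: state=(1.273, 1.293)
t=7.500: state=(1.230, 1.322)
t=8.000: state=(1.184, 1.348)
t=8.500: state=(1.135, 1.373)
t=9.000: state=(1.082, 1.394)
t=9.500: state=(1.023, 1.413)
t=10.000: state=(0.957, 1.429)
t=10.500: state=(0.880, 1.442)
t=11.000: state=(0.788, 1.452)
t=11.500: state=(0.672, 1.458)
t=12.000: state=(0.517, 1.459)
t=12.160: state=(0.456, 1.457)
largest grid value and its neighbours: v(2.860)=1.52991, v(2.880)=1.52995, v(2.900)=1.52994
parabola through these three points peaks at t≈2.887 with v≈1.52995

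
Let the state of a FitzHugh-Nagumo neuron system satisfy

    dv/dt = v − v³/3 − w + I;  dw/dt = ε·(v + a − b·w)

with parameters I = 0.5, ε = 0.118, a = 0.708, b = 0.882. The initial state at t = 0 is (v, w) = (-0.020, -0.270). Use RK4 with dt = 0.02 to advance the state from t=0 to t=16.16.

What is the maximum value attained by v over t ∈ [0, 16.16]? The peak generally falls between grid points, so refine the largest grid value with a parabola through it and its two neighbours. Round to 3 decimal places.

t=0.000: state=(-0.020, -0.270)
step 1 (dt=0.02): k1=(0.750, 0.109), k2=(0.756, 0.110), k3=(0.756, 0.110), k4=(0.763, 0.111); state += dt/6·(k1+2k2+2k3+k4)
t=0.020: state=(-0.005, -0.268)
t=0.040: state=(0.011, -0.266)
t=0.060: state=(0.026, -0.263)
continuing one RK4 step at a time; state shown every 50 steps (Δt=1):
t=1.000: state=(1.067, -0.110)
t=2.000: state=(1.806, 0.153)
t=3.000: state=(1.808, 0.422)
t=4.000: state=(1.707, 0.657)
t=5.000: state=(1.595, 0.856)
t=6.000: state=(1.478, 1.023)
t=7.000: state=(1.352, 1.160)
t=8.000: state=(1.212, 1.268)
t=9.000: state=(1.047, 1.349)
t=10.000: state=(0.829, 1.401)
t=11.000: state=(0.482, 1.417)
t=12.000: state=(-0.265, 1.374)
t=13.000: state=(-1.584, 1.211)
t=14.000: state=(-1.929, 0.965)
t=15.000: state=(-1.872, 0.735)
t=16.000: state=(-1.789, 0.537)
t=16.160: state=(-1.776, 0.508)
largest grid value and its neighbours: v(2.380)=1.83860, v(2.400)=1.83871, v(2.420)=1.83870
parabola through these three points peaks at t≈2.409 with v≈1.83872

max v = 1.839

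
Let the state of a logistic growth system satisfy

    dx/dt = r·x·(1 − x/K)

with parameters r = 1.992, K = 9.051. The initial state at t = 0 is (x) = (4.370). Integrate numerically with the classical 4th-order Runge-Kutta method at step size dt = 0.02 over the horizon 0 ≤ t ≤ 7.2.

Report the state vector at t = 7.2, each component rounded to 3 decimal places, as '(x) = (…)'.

(x) = (9.051)

t=0.000: state=(4.370)
step 1 (dt=0.02): k1=(4.502), k2=(4.505), k3=(4.505), k4=(4.506); state += dt/6·(k1+2k2+2k3+k4)
t=0.020: state=(4.460)
t=0.040: state=(4.550)
t=0.060: state=(4.640)
continuing one RK4 step at a time; state shown every 25 steps (Δt=0.5):
t=0.500: state=(6.485)
t=1.000: state=(7.897)
t=1.500: state=(8.587)
t=2.000: state=(8.874)
t=2.500: state=(8.985)
t=3.000: state=(9.026)
t=3.500: state=(9.042)
t=4.000: state=(9.048)
t=4.500: state=(9.050)
t=5.000: state=(9.051)
t=5.500: state=(9.051)
t=6.000: state=(9.051)
t=6.500: state=(9.051)
t=7.000: state=(9.051)
t=7.200: state=(9.051)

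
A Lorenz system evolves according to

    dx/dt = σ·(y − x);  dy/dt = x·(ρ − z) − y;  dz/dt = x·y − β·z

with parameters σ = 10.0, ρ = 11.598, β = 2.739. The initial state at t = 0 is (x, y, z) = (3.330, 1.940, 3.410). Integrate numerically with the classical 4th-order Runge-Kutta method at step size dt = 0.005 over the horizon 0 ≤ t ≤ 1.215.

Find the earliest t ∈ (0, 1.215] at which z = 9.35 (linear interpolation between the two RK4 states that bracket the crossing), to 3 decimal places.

t = 0.337

t=0.000: state=(3.330, 1.940, 3.410)
step 1 (dt=0.005): k1=(-13.900, 25.326, -2.880), k2=(-12.919, 25.002, -2.719), k3=(-12.952, 25.021, -2.718), k4=(-12.001, 24.715, -2.560); state += dt/6·(k1+2k2+2k3+k4)
t=0.005: state=(3.265, 2.065, 3.396)
t=0.010: state=(3.210, 2.187, 3.384)
t=0.015: state=(3.163, 2.307, 3.374)
continuing one RK4 step at a time; state shown every 10 steps (Δt=0.05):
t=0.050: state=(3.035, 3.099, 3.343)
t=0.100: state=(3.294, 4.202, 3.452)
t=0.150: state=(3.901, 5.389, 3.816)
t=0.200: state=(4.761, 6.691, 4.554)
t=0.250: state=(5.806, 8.023, 5.797)
t=0.300: state=(6.931, 9.154, 7.634)
t=0.335: state=(7.671, 9.634, 9.239)
next step: t=0.340: state=(7.768, 9.672, 9.483) — z has crossed 9.35
linear interpolation between t=0.335 (9.23863) and t=0.340 (9.48306) → t≈0.337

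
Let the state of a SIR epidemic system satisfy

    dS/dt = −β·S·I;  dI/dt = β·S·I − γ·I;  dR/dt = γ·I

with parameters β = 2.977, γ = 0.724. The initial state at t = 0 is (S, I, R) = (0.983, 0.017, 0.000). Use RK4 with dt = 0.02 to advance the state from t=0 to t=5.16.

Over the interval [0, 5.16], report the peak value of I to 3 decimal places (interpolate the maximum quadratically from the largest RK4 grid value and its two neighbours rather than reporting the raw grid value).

max I = 0.417

t=0.000: state=(0.983, 0.017, 0.000)
step 1 (dt=0.02): k1=(-0.050, 0.037, 0.012), k2=(-0.051, 0.038, 0.013), k3=(-0.051, 0.038, 0.013), k4=(-0.052, 0.039, 0.013); state += dt/6·(k1+2k2+2k3+k4)
t=0.020: state=(0.982, 0.018, 0.000)
t=0.040: state=(0.981, 0.019, 0.001)
t=0.060: state=(0.980, 0.019, 0.001)
continuing one RK4 step at a time; state shown every 10 steps (Δt=0.2):
t=0.200: state=(0.971, 0.026, 0.003)
t=0.400: state=(0.952, 0.040, 0.008)
t=0.600: state=(0.924, 0.061, 0.015)
t=0.800: state=(0.883, 0.091, 0.026)
t=1.000: state=(0.828, 0.131, 0.042)
t=1.200: state=(0.755, 0.181, 0.064)
t=1.400: state=(0.666, 0.239, 0.095)
t=1.600: state=(0.567, 0.299, 0.134)
t=1.800: state=(0.467, 0.352, 0.181)
t=2.000: state=(0.374, 0.391, 0.235)
t=2.200: state=(0.294, 0.412, 0.293)
t=2.400: state=(0.230, 0.417, 0.353)
t=2.600: state=(0.180, 0.407, 0.413)
t=2.800: state=(0.142, 0.387, 0.471)
t=3.000: state=(0.113, 0.361, 0.525)
t=3.200: state=(0.092, 0.332, 0.575)
t=3.400: state=(0.076, 0.302, 0.621)
t=3.600: state=(0.064, 0.273, 0.663)
t=3.800: state=(0.055, 0.244, 0.700)
t=4.000: state=(0.048, 0.218, 0.734)
t=4.200: state=(0.043, 0.194, 0.764)
t=4.400: state=(0.038, 0.172, 0.790)
t=4.600: state=(0.035, 0.152, 0.813)
t=4.800: state=(0.032, 0.134, 0.834)
t=5.000: state=(0.030, 0.118, 0.852)
t=5.160: state=(0.028, 0.107, 0.865)
largest grid value and its neighbours: I(2.340)=0.41708, I(2.360)=0.41711, I(2.380)=0.41700
parabola through these three points peaks at t≈2.354 with I≈0.41712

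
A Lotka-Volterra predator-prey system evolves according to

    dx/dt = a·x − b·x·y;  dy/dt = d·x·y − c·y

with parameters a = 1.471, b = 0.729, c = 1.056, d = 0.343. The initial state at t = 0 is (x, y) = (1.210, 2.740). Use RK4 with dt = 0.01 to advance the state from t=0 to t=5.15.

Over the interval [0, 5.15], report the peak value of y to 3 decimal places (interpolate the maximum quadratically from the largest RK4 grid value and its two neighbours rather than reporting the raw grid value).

t=0.000: state=(1.210, 2.740)
step 1 (dt=0.01): k1=(-0.637, -1.756), k2=(-0.628, -1.754), k3=(-0.628, -1.754), k4=(-0.618, -1.751); state += dt/6·(k1+2k2+2k3+k4)
t=0.010: state=(1.204, 2.722)
t=0.020: state=(1.198, 2.705)
t=0.030: state=(1.192, 2.688)
continuing one RK4 step at a time; state shown every 20 steps (Δt=0.2):
t=0.200: state=(1.117, 2.402)
t=0.400: state=(1.080, 2.096)
t=0.600: state=(1.089, 1.828)
t=0.800: state=(1.140, 1.597)
t=1.000: state=(1.230, 1.402)
t=1.200: state=(1.362, 1.240)
t=1.400: state=(1.540, 1.109)
t=1.600: state=(1.772, 1.005)
t=1.800: state=(2.067, 0.928)
t=2.000: state=(2.432, 0.877)
t=2.200: state=(2.879, 0.851)
t=2.400: state=(3.413, 0.855)
t=2.600: state=(4.035, 0.893)
t=2.800: state=(4.728, 0.976)
t=3.000: state=(5.451, 1.120)
t=3.200: state=(6.117, 1.350)
t=3.400: state=(6.587, 1.692)
t=3.600: state=(6.683, 2.166)
t=3.800: state=(6.277, 2.743)
t=4.000: state=(5.409, 3.322)
t=4.200: state=(4.321, 3.757)
t=4.400: state=(3.297, 3.946)
t=4.600: state=(2.492, 3.891)
t=4.800: state=(1.926, 3.661)
t=5.000: state=(1.551, 3.336)
t=5.150: state=(1.362, 3.068)
largest grid value and its neighbours: y(4.440)=3.95303, y(4.450)=3.95325, y(4.460)=3.95287
parabola through these three points peaks at t≈4.449 with y≈3.95325

max y = 3.953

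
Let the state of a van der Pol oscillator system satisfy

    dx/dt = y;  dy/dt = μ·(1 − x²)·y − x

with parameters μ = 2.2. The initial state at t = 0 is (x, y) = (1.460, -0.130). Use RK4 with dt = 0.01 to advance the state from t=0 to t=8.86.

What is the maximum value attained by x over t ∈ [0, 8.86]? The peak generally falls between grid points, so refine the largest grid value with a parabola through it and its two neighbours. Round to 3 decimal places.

t=0.000: state=(1.460, -0.130)
step 1 (dt=0.01): k1=(-0.130, -1.136), k2=(-0.136, -1.122), k3=(-0.136, -1.122), k4=(-0.141, -1.108); state += dt/6·(k1+2k2+2k3+k4)
t=0.010: state=(1.459, -0.141)
t=0.020: state=(1.457, -0.152)
t=0.030: state=(1.456, -0.163)
continuing one RK4 step at a time; state shown every 50 steps (Δt=0.5):
t=0.500: state=(1.292, -0.495)
t=1.000: state=(0.964, -0.863)
t=1.500: state=(0.311, -2.006)
t=2.000: state=(-1.317, -3.684)
t=2.500: state=(-2.016, 0.028)
t=3.000: state=(-1.903, 0.306)
t=3.500: state=(-1.736, 0.364)
t=4.000: state=(-1.535, 0.444)
t=4.500: state=(-1.280, 0.597)
t=5.000: state=(-0.902, 0.982)
t=5.500: state=(-0.136, 2.420)
t=6.000: state=(1.597, 2.900)
t=6.500: state=(2.013, -0.146)
t=7.000: state=(1.882, -0.316)
t=7.500: state=(1.710, -0.373)
t=8.000: state=(1.504, -0.459)
t=8.500: state=(1.238, -0.629)
t=8.860: state=(0.969, -0.897)
largest grid value and its neighbours: x(6.390)=2.02098, x(6.400)=2.02111, x(6.410)=2.02103
parabola through these three points peaks at t≈6.401 with x≈2.02111

max x = 2.021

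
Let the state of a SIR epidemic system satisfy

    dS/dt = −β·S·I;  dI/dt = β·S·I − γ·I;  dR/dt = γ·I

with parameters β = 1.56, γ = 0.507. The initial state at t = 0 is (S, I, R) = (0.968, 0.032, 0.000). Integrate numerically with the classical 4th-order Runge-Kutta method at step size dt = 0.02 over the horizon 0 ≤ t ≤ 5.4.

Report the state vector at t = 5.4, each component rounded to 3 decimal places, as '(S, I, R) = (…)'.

t=0.000: state=(0.968, 0.032, 0.000)
step 1 (dt=0.02): k1=(-0.048, 0.032, 0.016), k2=(-0.049, 0.032, 0.016), k3=(-0.049, 0.032, 0.016), k4=(-0.049, 0.033, 0.017); state += dt/6·(k1+2k2+2k3+k4)
t=0.020: state=(0.967, 0.033, 0.000)
t=0.040: state=(0.966, 0.033, 0.001)
t=0.060: state=(0.965, 0.034, 0.001)
continuing one RK4 step at a time; state shown every 10 steps (Δt=0.2):
t=0.200: state=(0.957, 0.039, 0.004)
t=0.400: state=(0.945, 0.047, 0.008)
t=0.600: state=(0.929, 0.057, 0.013)
t=0.800: state=(0.911, 0.069, 0.020)
t=1.000: state=(0.890, 0.083, 0.027)
t=1.200: state=(0.865, 0.098, 0.037)
t=1.400: state=(0.837, 0.116, 0.047)
t=1.600: state=(0.805, 0.135, 0.060)
t=1.800: state=(0.769, 0.156, 0.075)
t=2.000: state=(0.730, 0.178, 0.092)
t=2.200: state=(0.688, 0.201, 0.111)
t=2.400: state=(0.644, 0.224, 0.133)
t=2.600: state=(0.598, 0.245, 0.156)
t=2.800: state=(0.552, 0.265, 0.182)
t=3.000: state=(0.507, 0.283, 0.210)
t=3.200: state=(0.463, 0.297, 0.240)
t=3.400: state=(0.421, 0.308, 0.270)
t=3.600: state=(0.382, 0.316, 0.302)
t=3.800: state=(0.346, 0.320, 0.334)
t=4.000: state=(0.313, 0.320, 0.367)
t=4.200: state=(0.284, 0.317, 0.399)
t=4.400: state=(0.257, 0.312, 0.431)
t=4.600: state=(0.233, 0.304, 0.462)
t=4.800: state=(0.213, 0.295, 0.493)
t=5.000: state=(0.194, 0.284, 0.522)
t=5.200: state=(0.178, 0.272, 0.550)
t=5.400: state=(0.164, 0.259, 0.577)

(S, I, R) = (0.164, 0.259, 0.577)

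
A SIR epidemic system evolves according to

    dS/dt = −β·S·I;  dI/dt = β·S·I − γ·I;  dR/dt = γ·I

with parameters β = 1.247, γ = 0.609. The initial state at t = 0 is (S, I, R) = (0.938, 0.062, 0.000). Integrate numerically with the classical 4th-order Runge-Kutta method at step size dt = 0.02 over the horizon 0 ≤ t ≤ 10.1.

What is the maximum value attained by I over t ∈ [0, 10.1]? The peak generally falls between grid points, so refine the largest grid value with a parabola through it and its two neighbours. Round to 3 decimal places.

max I = 0.193

t=0.000: state=(0.938, 0.062, 0.000)
step 1 (dt=0.02): k1=(-0.073, 0.035, 0.038), k2=(-0.073, 0.035, 0.038), k3=(-0.073, 0.035, 0.038), k4=(-0.073, 0.035, 0.038); state += dt/6·(k1+2k2+2k3+k4)
t=0.020: state=(0.937, 0.063, 0.001)
t=0.040: state=(0.935, 0.063, 0.002)
t=0.060: state=(0.934, 0.064, 0.002)
continuing one RK4 step at a time; state shown every 25 steps (Δt=0.5):
t=0.500: state=(0.897, 0.081, 0.022)
t=1.000: state=(0.847, 0.103, 0.050)
t=1.500: state=(0.789, 0.127, 0.085)
t=2.000: state=(0.724, 0.150, 0.127)
t=2.500: state=(0.655, 0.170, 0.175)
t=3.000: state=(0.586, 0.184, 0.229)
t=3.500: state=(0.521, 0.192, 0.287)
t=4.000: state=(0.462, 0.192, 0.346)
t=4.500: state=(0.411, 0.186, 0.403)
t=5.000: state=(0.367, 0.175, 0.458)
t=5.500: state=(0.331, 0.160, 0.509)
t=6.000: state=(0.301, 0.144, 0.556)
t=6.500: state=(0.276, 0.127, 0.597)
t=7.000: state=(0.257, 0.110, 0.633)
t=7.500: state=(0.241, 0.095, 0.664)
t=8.000: state=(0.228, 0.081, 0.691)
t=8.500: state=(0.218, 0.069, 0.714)
t=9.000: state=(0.209, 0.058, 0.733)
t=9.500: state=(0.202, 0.049, 0.749)
t=10.000: state=(0.197, 0.041, 0.763)
t=10.100: state=(0.196, 0.039, 0.765)
largest grid value and its neighbours: I(3.760)=0.19288, I(3.780)=0.19288, I(3.800)=0.19287
parabola through these three points peaks at t≈3.772 with I≈0.19288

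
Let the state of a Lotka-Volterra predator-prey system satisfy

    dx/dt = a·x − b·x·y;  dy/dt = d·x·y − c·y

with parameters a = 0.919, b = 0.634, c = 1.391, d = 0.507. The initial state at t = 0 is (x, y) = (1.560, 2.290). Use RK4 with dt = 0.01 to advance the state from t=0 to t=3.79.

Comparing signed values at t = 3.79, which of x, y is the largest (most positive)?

t=0.000: state=(1.560, 2.290)
step 1 (dt=0.01): k1=(-0.831, -1.374), k2=(-0.822, -1.375), k3=(-0.822, -1.375), k4=(-0.813, -1.375); state += dt/6·(k1+2k2+2k3+k4)
t=0.010: state=(1.552, 2.276)
t=0.020: state=(1.544, 2.262)
t=0.030: state=(1.536, 2.249)
continuing one RK4 step at a time; state shown every 20 steps (Δt=0.2):
t=0.200: state=(1.427, 2.016)
t=0.400: state=(1.350, 1.757)
t=0.600: state=(1.319, 1.522)
t=0.800: state=(1.324, 1.317)
t=1.000: state=(1.362, 1.143)
t=1.200: state=(1.429, 0.996)
t=1.400: state=(1.526, 0.876)
t=1.600: state=(1.651, 0.779)
t=1.800: state=(1.807, 0.703)
t=2.000: state=(1.994, 0.645)
t=2.200: state=(2.214, 0.604)
t=2.400: state=(2.469, 0.580)
t=2.600: state=(2.759, 0.572)
t=2.800: state=(3.082, 0.583)
t=3.000: state=(3.434, 0.614)
t=3.200: state=(3.805, 0.671)
t=3.400: state=(4.178, 0.761)
t=3.600: state=(4.523, 0.896)
t=3.790: state=(4.785, 1.078)
compare at T: x=4.785, y=1.078

largest component: x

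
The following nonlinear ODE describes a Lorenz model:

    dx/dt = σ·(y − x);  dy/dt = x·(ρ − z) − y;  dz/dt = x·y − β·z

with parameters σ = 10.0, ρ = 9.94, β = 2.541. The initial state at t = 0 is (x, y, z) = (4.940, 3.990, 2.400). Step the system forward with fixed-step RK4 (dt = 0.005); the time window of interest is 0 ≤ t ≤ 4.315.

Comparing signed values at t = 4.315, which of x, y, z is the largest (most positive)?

t=0.000: state=(4.940, 3.990, 2.400)
step 1 (dt=0.005): k1=(-9.500, 33.258, 13.612), k2=(-8.431, 32.828, 13.840), k3=(-8.469, 32.846, 13.844), k4=(-7.434, 32.435, 14.072); state += dt/6·(k1+2k2+2k3+k4)
t=0.005: state=(4.898, 4.154, 2.469)
t=0.010: state=(4.865, 4.314, 2.541)
t=0.015: state=(4.842, 4.471, 2.615)
continuing one RK4 step at a time; state shown every 40 steps (Δt=0.2):
t=0.200: state=(6.982, 8.479, 7.639)
t=0.400: state=(6.892, 5.162, 13.256)
t=0.600: state=(3.310, 2.100, 10.441)
t=0.800: state=(2.275, 2.292, 7.110)
t=1.000: state=(2.991, 3.661, 5.470)
t=1.200: state=(4.863, 5.980, 6.357)
t=1.400: state=(6.505, 6.687, 10.046)
t=1.600: state=(5.296, 4.231, 11.227)
t=1.800: state=(3.637, 3.190, 9.116)
t=2.000: state=(3.505, 3.767, 7.328)
t=2.200: state=(4.475, 5.117, 7.206)
t=2.400: state=(5.616, 5.959, 8.947)
t=2.600: state=(5.455, 4.999, 10.319)
t=2.800: state=(4.409, 3.976, 9.558)
t=3.000: state=(4.011, 4.050, 8.288)
t=3.200: state=(4.449, 4.800, 7.904)
t=3.400: state=(5.146, 5.409, 8.698)
t=3.600: state=(5.257, 5.097, 9.632)
t=3.800: state=(4.722, 4.434, 9.487)
t=4.000: state=(4.357, 4.307, 8.738)
t=4.200: state=(4.511, 4.689, 8.355)
t=4.315: state=(4.744, 4.956, 8.470)
compare at T: x=4.744, y=4.956, z=8.470

largest component: z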